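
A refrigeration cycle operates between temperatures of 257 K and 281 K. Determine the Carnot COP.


dT = 281 - 257 = 24 K
COP_carnot = T_cold / dT = 257 / 24
COP_carnot = 10.708

10.708


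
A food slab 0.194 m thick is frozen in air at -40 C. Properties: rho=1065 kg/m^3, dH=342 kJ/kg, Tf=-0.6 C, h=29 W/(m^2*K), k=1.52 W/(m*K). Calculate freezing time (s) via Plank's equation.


dT = -0.6 - (-40) = 39.4 K
term1 = a/(2h) = 0.194/(2*29) = 0.003344827586
term2 = a^2/(8k) = 0.194^2/(8*1.52) = 0.003095065789
t = rho*dH*1000/dT * (term1 + term2)
t = 1065*342*1000/39.4 * (0.003344827586 + 0.003095065789)
t = 59533 s

59533


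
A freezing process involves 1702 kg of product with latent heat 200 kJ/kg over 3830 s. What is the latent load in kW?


Q_lat = m * h_fg / t
Q_lat = 1702 * 200 / 3830
Q_lat = 88.88 kW

88.88


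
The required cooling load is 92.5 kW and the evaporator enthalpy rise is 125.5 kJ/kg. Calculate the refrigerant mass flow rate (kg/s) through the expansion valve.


m_dot = Q / dh
m_dot = 92.5 / 125.5
m_dot = 0.7371 kg/s

0.7371


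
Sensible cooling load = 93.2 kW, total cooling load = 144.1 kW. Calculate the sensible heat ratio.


SHR = Q_sensible / Q_total
SHR = 93.2 / 144.1
SHR = 0.647

0.647


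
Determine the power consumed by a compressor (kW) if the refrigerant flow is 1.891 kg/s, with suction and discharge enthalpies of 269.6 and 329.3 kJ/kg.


dh = 329.3 - 269.6 = 59.7 kJ/kg
W = m_dot * dh = 1.891 * 59.7 = 112.89 kW

112.89


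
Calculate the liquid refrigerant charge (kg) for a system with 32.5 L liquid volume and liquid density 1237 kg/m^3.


Charge = V * rho / 1000
Charge = 32.5 * 1237 / 1000
Charge = 40.2 kg

40.2


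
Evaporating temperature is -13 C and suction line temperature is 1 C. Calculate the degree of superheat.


Superheat = T_suction - T_evap
Superheat = 1 - (-13)
Superheat = 14 K

14


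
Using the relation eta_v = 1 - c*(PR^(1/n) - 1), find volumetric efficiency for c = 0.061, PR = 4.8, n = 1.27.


PR^(1/n) = 4.8^(1/1.27) = 3.43882775
eta_v = 1 - 0.061 * (3.43882775 - 1)
eta_v = 0.8512

0.8512


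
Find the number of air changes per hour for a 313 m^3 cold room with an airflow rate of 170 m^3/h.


ACH = flow / volume
ACH = 170 / 313
ACH = 0.543

0.543


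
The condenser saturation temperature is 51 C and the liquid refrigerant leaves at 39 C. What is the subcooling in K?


Subcooling = T_cond - T_liquid
Subcooling = 51 - 39
Subcooling = 12 K

12


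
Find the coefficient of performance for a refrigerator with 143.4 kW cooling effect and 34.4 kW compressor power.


COP = Q_evap / W
COP = 143.4 / 34.4
COP = 4.169

4.169


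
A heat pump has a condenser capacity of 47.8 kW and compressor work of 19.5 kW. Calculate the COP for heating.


COP_hp = Q_cond / W
COP_hp = 47.8 / 19.5
COP_hp = 2.451

2.451


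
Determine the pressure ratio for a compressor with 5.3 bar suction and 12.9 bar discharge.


PR = P_high / P_low
PR = 12.9 / 5.3
PR = 2.434

2.434


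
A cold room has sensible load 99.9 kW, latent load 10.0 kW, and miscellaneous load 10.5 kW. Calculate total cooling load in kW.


Q_total = Q_s + Q_l + Q_misc
Q_total = 99.9 + 10.0 + 10.5
Q_total = 120.4 kW

120.4


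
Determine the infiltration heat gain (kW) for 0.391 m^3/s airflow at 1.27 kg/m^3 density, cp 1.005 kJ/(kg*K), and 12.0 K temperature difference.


Q = V_dot * rho * cp * dT
Q = 0.391 * 1.27 * 1.005 * 12.0
Q = 5.989 kW

5.989


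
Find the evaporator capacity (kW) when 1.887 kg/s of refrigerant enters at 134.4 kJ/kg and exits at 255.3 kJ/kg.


dh = 255.3 - 134.4 = 120.9 kJ/kg
Q_evap = m_dot * dh = 1.887 * 120.9
Q_evap = 228.14 kW

228.14


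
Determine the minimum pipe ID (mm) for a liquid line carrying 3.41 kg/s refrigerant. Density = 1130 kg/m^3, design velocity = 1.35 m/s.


A = m_dot / (rho * v) = 3.41 / (1130 * 1.35) = 0.002235332678 m^2
d = sqrt(4*A/pi) * 1000
d = 53.3 mm

53.3


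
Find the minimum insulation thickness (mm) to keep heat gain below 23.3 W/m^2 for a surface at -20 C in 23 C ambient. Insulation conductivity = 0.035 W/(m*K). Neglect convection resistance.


dT = 23 - (-20) = 43 K
thickness = k * dT / q_max * 1000
thickness = 0.035 * 43 / 23.3 * 1000
thickness = 64.6 mm

64.6


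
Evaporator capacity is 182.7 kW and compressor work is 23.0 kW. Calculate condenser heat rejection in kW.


Q_cond = Q_evap + W
Q_cond = 182.7 + 23.0
Q_cond = 205.7 kW

205.7


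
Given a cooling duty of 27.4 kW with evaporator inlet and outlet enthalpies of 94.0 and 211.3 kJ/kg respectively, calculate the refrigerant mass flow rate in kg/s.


dh = 211.3 - 94.0 = 117.3 kJ/kg
m_dot = Q / dh = 27.4 / 117.3 = 0.2336 kg/s

0.2336


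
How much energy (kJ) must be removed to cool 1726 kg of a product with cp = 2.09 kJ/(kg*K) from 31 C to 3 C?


dT = 31 - (3) = 28 K
Q = m * cp * dT = 1726 * 2.09 * 28
Q = 101006 kJ

101006


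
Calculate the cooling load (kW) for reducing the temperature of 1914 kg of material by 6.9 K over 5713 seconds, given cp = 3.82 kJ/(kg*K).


Q = m * cp * dT / t
Q = 1914 * 3.82 * 6.9 / 5713
Q = 8.831 kW

8.831


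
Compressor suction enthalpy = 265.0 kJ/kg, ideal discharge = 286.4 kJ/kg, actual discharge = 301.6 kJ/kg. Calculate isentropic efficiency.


dh_ideal = 286.4 - 265.0 = 21.4 kJ/kg
dh_actual = 301.6 - 265.0 = 36.6 kJ/kg
eta_s = dh_ideal / dh_actual = 21.4 / 36.6
eta_s = 0.5847

0.5847


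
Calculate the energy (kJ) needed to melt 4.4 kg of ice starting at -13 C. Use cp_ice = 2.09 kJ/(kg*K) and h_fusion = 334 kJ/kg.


Sensible heat = cp * dT = 2.09 * 13 = 27.17 kJ/kg
Total per kg = 27.17 + 334 = 361.17 kJ/kg
Q = m * total = 4.4 * 361.17
Q = 1589.1 kJ

1589.1


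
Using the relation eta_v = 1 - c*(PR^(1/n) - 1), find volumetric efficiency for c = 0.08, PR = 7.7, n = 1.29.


PR^(1/n) = 7.7^(1/1.29) = 4.86633623
eta_v = 1 - 0.08 * (4.86633623 - 1)
eta_v = 0.6907

0.6907


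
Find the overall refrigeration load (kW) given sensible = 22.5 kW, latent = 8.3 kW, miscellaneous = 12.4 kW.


Q_total = Q_s + Q_l + Q_misc
Q_total = 22.5 + 8.3 + 12.4
Q_total = 43.2 kW

43.2


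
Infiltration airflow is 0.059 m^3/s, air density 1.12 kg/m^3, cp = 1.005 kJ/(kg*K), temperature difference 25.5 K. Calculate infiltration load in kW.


Q = V_dot * rho * cp * dT
Q = 0.059 * 1.12 * 1.005 * 25.5
Q = 1.693 kW

1.693


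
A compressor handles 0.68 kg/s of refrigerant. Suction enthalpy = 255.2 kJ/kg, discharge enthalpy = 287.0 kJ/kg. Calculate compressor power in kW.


dh = 287.0 - 255.2 = 31.8 kJ/kg
W = m_dot * dh = 0.68 * 31.8 = 21.62 kW

21.62


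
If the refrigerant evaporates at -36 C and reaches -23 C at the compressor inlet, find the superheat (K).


Superheat = T_suction - T_evap
Superheat = -23 - (-36)
Superheat = 13 K

13


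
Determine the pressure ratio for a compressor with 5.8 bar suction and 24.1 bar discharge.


PR = P_high / P_low
PR = 24.1 / 5.8
PR = 4.155

4.155


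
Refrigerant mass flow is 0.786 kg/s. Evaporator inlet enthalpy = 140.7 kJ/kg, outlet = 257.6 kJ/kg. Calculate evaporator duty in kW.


dh = 257.6 - 140.7 = 116.9 kJ/kg
Q_evap = m_dot * dh = 0.786 * 116.9
Q_evap = 91.88 kW

91.88


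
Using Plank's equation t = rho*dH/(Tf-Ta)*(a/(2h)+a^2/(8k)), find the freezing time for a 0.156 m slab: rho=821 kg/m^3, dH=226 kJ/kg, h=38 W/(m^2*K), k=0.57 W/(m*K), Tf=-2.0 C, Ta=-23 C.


dT = -2.0 - (-23) = 21.0 K
term1 = a/(2h) = 0.156/(2*38) = 0.002052631579
term2 = a^2/(8k) = 0.156^2/(8*0.57) = 0.005336842105
t = rho*dH*1000/dT * (term1 + term2)
t = 821*226*1000/21.0 * (0.002052631579 + 0.005336842105)
t = 65290 s

65290


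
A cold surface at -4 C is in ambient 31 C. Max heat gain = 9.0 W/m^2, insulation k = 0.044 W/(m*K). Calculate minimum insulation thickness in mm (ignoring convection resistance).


dT = 31 - (-4) = 35 K
thickness = k * dT / q_max * 1000
thickness = 0.044 * 35 / 9.0 * 1000
thickness = 171.1 mm

171.1


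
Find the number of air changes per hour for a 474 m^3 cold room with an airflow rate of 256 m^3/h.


ACH = flow / volume
ACH = 256 / 474
ACH = 0.54

0.54


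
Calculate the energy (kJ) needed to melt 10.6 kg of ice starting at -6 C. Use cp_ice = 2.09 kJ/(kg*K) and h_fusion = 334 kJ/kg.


Sensible heat = cp * dT = 2.09 * 6 = 12.54 kJ/kg
Total per kg = 12.54 + 334 = 346.54 kJ/kg
Q = m * total = 10.6 * 346.54
Q = 3673.3 kJ

3673.3


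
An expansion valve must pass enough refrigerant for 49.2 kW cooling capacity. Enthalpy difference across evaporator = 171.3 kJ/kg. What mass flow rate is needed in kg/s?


m_dot = Q / dh
m_dot = 49.2 / 171.3
m_dot = 0.2872 kg/s

0.2872


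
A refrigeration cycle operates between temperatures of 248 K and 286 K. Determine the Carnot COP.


dT = 286 - 248 = 38 K
COP_carnot = T_cold / dT = 248 / 38
COP_carnot = 6.526

6.526


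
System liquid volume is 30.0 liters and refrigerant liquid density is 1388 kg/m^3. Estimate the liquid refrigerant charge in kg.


Charge = V * rho / 1000
Charge = 30.0 * 1388 / 1000
Charge = 41.64 kg

41.64


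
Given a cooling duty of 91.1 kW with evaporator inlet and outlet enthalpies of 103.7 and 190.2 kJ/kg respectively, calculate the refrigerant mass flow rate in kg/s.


dh = 190.2 - 103.7 = 86.5 kJ/kg
m_dot = Q / dh = 91.1 / 86.5 = 1.0532 kg/s

1.0532


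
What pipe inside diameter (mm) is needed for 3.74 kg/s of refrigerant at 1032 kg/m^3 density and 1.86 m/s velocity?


A = m_dot / (rho * v) = 3.74 / (1032 * 1.86) = 0.001948403768 m^2
d = sqrt(4*A/pi) * 1000
d = 49.8 mm

49.8


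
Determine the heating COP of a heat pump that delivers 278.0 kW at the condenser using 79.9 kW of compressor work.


COP_hp = Q_cond / W
COP_hp = 278.0 / 79.9
COP_hp = 3.479

3.479


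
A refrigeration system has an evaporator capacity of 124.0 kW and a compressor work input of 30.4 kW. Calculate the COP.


COP = Q_evap / W
COP = 124.0 / 30.4
COP = 4.079

4.079


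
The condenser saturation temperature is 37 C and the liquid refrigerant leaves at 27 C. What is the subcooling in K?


Subcooling = T_cond - T_liquid
Subcooling = 37 - 27
Subcooling = 10 K

10


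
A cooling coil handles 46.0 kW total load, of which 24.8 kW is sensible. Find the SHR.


SHR = Q_sensible / Q_total
SHR = 24.8 / 46.0
SHR = 0.539

0.539


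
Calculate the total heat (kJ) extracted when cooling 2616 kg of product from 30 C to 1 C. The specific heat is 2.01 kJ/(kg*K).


dT = 30 - (1) = 29 K
Q = m * cp * dT = 2616 * 2.01 * 29
Q = 152487 kJ

152487


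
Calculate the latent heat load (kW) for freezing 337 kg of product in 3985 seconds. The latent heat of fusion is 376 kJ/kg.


Q_lat = m * h_fg / t
Q_lat = 337 * 376 / 3985
Q_lat = 31.8 kW

31.8


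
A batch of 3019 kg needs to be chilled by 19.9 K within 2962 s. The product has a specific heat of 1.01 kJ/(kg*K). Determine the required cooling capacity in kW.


Q = m * cp * dT / t
Q = 3019 * 1.01 * 19.9 / 2962
Q = 20.486 kW

20.486


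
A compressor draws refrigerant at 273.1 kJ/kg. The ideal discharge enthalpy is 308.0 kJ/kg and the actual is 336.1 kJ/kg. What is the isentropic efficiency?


dh_ideal = 308.0 - 273.1 = 34.9 kJ/kg
dh_actual = 336.1 - 273.1 = 63.0 kJ/kg
eta_s = dh_ideal / dh_actual = 34.9 / 63.0
eta_s = 0.554

0.554


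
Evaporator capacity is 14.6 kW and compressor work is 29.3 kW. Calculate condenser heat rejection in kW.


Q_cond = Q_evap + W
Q_cond = 14.6 + 29.3
Q_cond = 43.9 kW

43.9


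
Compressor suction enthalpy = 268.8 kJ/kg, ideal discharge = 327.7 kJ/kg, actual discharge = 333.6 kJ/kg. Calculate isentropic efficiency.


dh_ideal = 327.7 - 268.8 = 58.9 kJ/kg
dh_actual = 333.6 - 268.8 = 64.8 kJ/kg
eta_s = dh_ideal / dh_actual = 58.9 / 64.8
eta_s = 0.909

0.909


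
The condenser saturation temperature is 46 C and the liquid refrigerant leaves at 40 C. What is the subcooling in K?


Subcooling = T_cond - T_liquid
Subcooling = 46 - 40
Subcooling = 6 K

6


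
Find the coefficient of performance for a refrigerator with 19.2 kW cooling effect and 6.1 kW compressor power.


COP = Q_evap / W
COP = 19.2 / 6.1
COP = 3.148

3.148


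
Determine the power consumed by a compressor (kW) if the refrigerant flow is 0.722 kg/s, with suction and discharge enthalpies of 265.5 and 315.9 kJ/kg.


dh = 315.9 - 265.5 = 50.4 kJ/kg
W = m_dot * dh = 0.722 * 50.4 = 36.39 kW

36.39


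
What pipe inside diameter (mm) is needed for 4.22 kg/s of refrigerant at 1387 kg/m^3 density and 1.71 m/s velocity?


A = m_dot / (rho * v) = 4.22 / (1387 * 1.71) = 0.001779261901 m^2
d = sqrt(4*A/pi) * 1000
d = 47.6 mm

47.6


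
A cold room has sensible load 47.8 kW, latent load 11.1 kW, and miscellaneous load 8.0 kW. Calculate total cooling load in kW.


Q_total = Q_s + Q_l + Q_misc
Q_total = 47.8 + 11.1 + 8.0
Q_total = 66.9 kW

66.9


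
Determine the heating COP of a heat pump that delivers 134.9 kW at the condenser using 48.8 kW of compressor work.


COP_hp = Q_cond / W
COP_hp = 134.9 / 48.8
COP_hp = 2.764

2.764


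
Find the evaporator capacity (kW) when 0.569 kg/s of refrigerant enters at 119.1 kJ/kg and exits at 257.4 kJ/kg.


dh = 257.4 - 119.1 = 138.3 kJ/kg
Q_evap = m_dot * dh = 0.569 * 138.3
Q_evap = 78.69 kW

78.69


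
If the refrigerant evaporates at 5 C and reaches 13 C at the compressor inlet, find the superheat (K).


Superheat = T_suction - T_evap
Superheat = 13 - (5)
Superheat = 8 K

8


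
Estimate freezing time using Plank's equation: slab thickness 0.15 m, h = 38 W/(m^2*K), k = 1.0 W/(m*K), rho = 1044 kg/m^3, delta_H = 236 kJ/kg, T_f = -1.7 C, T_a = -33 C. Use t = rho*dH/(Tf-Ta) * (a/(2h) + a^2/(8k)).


dT = -1.7 - (-33) = 31.3 K
term1 = a/(2h) = 0.15/(2*38) = 0.001973684211
term2 = a^2/(8k) = 0.15^2/(8*1.0) = 0.0028125
t = rho*dH*1000/dT * (term1 + term2)
t = 1044*236*1000/31.3 * (0.001973684211 + 0.0028125)
t = 37675 s

37675


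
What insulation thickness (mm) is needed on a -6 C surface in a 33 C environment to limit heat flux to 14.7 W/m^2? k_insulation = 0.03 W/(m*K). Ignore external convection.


dT = 33 - (-6) = 39 K
thickness = k * dT / q_max * 1000
thickness = 0.03 * 39 / 14.7 * 1000
thickness = 79.6 mm

79.6


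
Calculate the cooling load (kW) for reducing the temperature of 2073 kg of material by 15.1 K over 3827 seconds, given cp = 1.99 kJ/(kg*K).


Q = m * cp * dT / t
Q = 2073 * 1.99 * 15.1 / 3827
Q = 16.277 kW

16.277


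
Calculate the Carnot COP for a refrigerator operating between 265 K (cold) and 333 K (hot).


dT = 333 - 265 = 68 K
COP_carnot = T_cold / dT = 265 / 68
COP_carnot = 3.897

3.897


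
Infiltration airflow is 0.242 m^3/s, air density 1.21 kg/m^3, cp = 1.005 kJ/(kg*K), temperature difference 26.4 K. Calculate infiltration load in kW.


Q = V_dot * rho * cp * dT
Q = 0.242 * 1.21 * 1.005 * 26.4
Q = 7.769 kW

7.769


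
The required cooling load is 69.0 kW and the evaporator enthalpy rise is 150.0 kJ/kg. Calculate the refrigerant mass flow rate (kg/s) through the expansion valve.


m_dot = Q / dh
m_dot = 69.0 / 150.0
m_dot = 0.46 kg/s

0.46


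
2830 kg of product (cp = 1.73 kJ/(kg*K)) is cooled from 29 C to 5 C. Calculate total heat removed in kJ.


dT = 29 - (5) = 24 K
Q = m * cp * dT = 2830 * 1.73 * 24
Q = 117502 kJ

117502


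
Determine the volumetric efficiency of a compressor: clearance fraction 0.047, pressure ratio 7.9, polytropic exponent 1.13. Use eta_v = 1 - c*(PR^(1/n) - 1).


PR^(1/n) = 7.9^(1/1.13) = 6.22816712
eta_v = 1 - 0.047 * (6.22816712 - 1)
eta_v = 0.7543

0.7543


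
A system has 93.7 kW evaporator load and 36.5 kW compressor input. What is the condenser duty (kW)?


Q_cond = Q_evap + W
Q_cond = 93.7 + 36.5
Q_cond = 130.2 kW

130.2


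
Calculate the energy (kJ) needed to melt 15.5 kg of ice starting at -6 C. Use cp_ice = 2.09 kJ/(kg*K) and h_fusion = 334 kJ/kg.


Sensible heat = cp * dT = 2.09 * 6 = 12.54 kJ/kg
Total per kg = 12.54 + 334 = 346.54 kJ/kg
Q = m * total = 15.5 * 346.54
Q = 5371.4 kJ

5371.4


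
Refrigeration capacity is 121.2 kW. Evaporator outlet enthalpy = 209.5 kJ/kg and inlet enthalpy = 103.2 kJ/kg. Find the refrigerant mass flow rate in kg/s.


dh = 209.5 - 103.2 = 106.3 kJ/kg
m_dot = Q / dh = 121.2 / 106.3 = 1.1402 kg/s

1.1402


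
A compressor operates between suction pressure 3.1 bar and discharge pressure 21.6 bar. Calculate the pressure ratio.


PR = P_high / P_low
PR = 21.6 / 3.1
PR = 6.968

6.968


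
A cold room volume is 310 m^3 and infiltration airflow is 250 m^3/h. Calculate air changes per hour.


ACH = flow / volume
ACH = 250 / 310
ACH = 0.806

0.806


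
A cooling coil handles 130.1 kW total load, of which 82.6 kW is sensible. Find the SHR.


SHR = Q_sensible / Q_total
SHR = 82.6 / 130.1
SHR = 0.635

0.635


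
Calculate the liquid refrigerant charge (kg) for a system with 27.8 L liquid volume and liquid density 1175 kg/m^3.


Charge = V * rho / 1000
Charge = 27.8 * 1175 / 1000
Charge = 32.67 kg

32.67


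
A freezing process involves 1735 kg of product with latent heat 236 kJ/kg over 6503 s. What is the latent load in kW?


Q_lat = m * h_fg / t
Q_lat = 1735 * 236 / 6503
Q_lat = 62.96 kW

62.96


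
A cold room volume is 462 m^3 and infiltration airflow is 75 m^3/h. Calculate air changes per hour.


ACH = flow / volume
ACH = 75 / 462
ACH = 0.162

0.162


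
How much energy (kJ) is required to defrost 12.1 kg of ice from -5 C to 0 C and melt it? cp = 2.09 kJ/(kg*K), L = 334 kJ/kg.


Sensible heat = cp * dT = 2.09 * 5 = 10.45 kJ/kg
Total per kg = 10.45 + 334 = 344.45 kJ/kg
Q = m * total = 12.1 * 344.45
Q = 4167.8 kJ

4167.8


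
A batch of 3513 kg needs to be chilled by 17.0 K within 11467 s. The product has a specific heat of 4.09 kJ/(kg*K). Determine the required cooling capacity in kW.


Q = m * cp * dT / t
Q = 3513 * 4.09 * 17.0 / 11467
Q = 21.301 kW

21.301


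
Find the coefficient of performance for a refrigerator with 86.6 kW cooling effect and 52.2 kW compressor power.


COP = Q_evap / W
COP = 86.6 / 52.2
COP = 1.659

1.659


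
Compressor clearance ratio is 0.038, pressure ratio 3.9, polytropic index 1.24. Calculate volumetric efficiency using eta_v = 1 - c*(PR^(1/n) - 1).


PR^(1/n) = 3.9^(1/1.24) = 2.99685
eta_v = 1 - 0.038 * (2.99685 - 1)
eta_v = 0.9241

0.9241


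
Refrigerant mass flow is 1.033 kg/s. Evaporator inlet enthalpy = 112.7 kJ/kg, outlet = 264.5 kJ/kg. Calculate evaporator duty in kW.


dh = 264.5 - 112.7 = 151.8 kJ/kg
Q_evap = m_dot * dh = 1.033 * 151.8
Q_evap = 156.81 kW

156.81


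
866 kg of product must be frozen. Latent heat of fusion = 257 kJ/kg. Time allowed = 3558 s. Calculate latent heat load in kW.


Q_lat = m * h_fg / t
Q_lat = 866 * 257 / 3558
Q_lat = 62.55 kW

62.55


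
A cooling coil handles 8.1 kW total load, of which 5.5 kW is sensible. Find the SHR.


SHR = Q_sensible / Q_total
SHR = 5.5 / 8.1
SHR = 0.679

0.679


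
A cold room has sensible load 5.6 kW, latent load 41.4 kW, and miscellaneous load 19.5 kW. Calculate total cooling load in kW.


Q_total = Q_s + Q_l + Q_misc
Q_total = 5.6 + 41.4 + 19.5
Q_total = 66.5 kW

66.5


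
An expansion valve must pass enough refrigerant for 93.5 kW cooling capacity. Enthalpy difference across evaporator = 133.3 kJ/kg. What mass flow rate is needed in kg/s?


m_dot = Q / dh
m_dot = 93.5 / 133.3
m_dot = 0.7014 kg/s

0.7014


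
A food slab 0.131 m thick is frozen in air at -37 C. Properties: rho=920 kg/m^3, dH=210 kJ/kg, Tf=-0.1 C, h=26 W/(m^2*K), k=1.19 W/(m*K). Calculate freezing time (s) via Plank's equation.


dT = -0.1 - (-37) = 36.9 K
term1 = a/(2h) = 0.131/(2*26) = 0.002519230769
term2 = a^2/(8k) = 0.131^2/(8*1.19) = 0.00180262605
t = rho*dH*1000/dT * (term1 + term2)
t = 920*210*1000/36.9 * (0.002519230769 + 0.00180262605)
t = 22628 s

22628


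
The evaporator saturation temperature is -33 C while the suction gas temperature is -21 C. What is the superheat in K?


Superheat = T_suction - T_evap
Superheat = -21 - (-33)
Superheat = 12 K

12


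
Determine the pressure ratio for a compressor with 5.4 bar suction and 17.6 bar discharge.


PR = P_high / P_low
PR = 17.6 / 5.4
PR = 3.259

3.259


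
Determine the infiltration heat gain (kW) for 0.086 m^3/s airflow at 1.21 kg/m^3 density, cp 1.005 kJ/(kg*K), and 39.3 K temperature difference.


Q = V_dot * rho * cp * dT
Q = 0.086 * 1.21 * 1.005 * 39.3
Q = 4.11 kW

4.11


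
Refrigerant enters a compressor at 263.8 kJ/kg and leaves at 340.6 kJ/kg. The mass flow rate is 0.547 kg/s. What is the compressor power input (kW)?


dh = 340.6 - 263.8 = 76.8 kJ/kg
W = m_dot * dh = 0.547 * 76.8 = 42.01 kW

42.01


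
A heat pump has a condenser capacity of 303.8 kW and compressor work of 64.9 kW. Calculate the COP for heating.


COP_hp = Q_cond / W
COP_hp = 303.8 / 64.9
COP_hp = 4.681

4.681


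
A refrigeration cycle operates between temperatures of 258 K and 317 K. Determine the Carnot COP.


dT = 317 - 258 = 59 K
COP_carnot = T_cold / dT = 258 / 59
COP_carnot = 4.373

4.373


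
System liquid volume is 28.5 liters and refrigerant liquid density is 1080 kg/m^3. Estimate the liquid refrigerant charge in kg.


Charge = V * rho / 1000
Charge = 28.5 * 1080 / 1000
Charge = 30.78 kg

30.78


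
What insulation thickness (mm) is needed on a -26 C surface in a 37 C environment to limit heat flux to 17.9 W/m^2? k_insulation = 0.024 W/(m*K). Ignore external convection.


dT = 37 - (-26) = 63 K
thickness = k * dT / q_max * 1000
thickness = 0.024 * 63 / 17.9 * 1000
thickness = 84.5 mm

84.5


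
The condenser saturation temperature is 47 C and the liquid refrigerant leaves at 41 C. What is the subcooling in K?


Subcooling = T_cond - T_liquid
Subcooling = 47 - 41
Subcooling = 6 K

6


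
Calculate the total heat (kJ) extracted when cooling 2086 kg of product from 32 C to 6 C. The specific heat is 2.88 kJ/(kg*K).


dT = 32 - (6) = 26 K
Q = m * cp * dT = 2086 * 2.88 * 26
Q = 156200 kJ

156200


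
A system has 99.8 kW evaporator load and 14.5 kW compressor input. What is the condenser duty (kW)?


Q_cond = Q_evap + W
Q_cond = 99.8 + 14.5
Q_cond = 114.3 kW

114.3


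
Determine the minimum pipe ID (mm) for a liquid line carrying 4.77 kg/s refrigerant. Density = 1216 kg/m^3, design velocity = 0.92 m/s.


A = m_dot / (rho * v) = 4.77 / (1216 * 0.92) = 0.004263801487 m^2
d = sqrt(4*A/pi) * 1000
d = 73.7 mm

73.7


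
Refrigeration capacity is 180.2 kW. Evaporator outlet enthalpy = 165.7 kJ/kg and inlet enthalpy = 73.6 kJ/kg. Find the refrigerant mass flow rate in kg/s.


dh = 165.7 - 73.6 = 92.1 kJ/kg
m_dot = Q / dh = 180.2 / 92.1 = 1.9566 kg/s

1.9566


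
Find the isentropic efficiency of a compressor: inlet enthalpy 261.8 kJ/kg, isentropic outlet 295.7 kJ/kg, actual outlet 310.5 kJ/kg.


dh_ideal = 295.7 - 261.8 = 33.9 kJ/kg
dh_actual = 310.5 - 261.8 = 48.7 kJ/kg
eta_s = dh_ideal / dh_actual = 33.9 / 48.7
eta_s = 0.6961

0.6961


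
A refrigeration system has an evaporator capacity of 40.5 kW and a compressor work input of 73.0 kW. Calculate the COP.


COP = Q_evap / W
COP = 40.5 / 73.0
COP = 0.555

0.555


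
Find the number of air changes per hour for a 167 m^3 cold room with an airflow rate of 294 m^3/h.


ACH = flow / volume
ACH = 294 / 167
ACH = 1.76

1.76


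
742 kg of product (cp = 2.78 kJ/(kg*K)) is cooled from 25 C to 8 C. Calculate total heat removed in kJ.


dT = 25 - (8) = 17 K
Q = m * cp * dT = 742 * 2.78 * 17
Q = 35067 kJ

35067


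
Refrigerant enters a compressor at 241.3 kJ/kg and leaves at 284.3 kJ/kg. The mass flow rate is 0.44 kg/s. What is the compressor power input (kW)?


dh = 284.3 - 241.3 = 43.0 kJ/kg
W = m_dot * dh = 0.44 * 43.0 = 18.92 kW

18.92


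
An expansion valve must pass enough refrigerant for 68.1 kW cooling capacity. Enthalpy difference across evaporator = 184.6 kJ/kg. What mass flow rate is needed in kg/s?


m_dot = Q / dh
m_dot = 68.1 / 184.6
m_dot = 0.3689 kg/s

0.3689


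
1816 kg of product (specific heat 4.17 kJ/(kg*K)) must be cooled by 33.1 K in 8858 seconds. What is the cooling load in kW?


Q = m * cp * dT / t
Q = 1816 * 4.17 * 33.1 / 8858
Q = 28.297 kW

28.297


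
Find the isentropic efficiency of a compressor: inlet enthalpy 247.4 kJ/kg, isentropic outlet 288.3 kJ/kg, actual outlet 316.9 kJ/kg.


dh_ideal = 288.3 - 247.4 = 40.9 kJ/kg
dh_actual = 316.9 - 247.4 = 69.5 kJ/kg
eta_s = dh_ideal / dh_actual = 40.9 / 69.5
eta_s = 0.5885

0.5885


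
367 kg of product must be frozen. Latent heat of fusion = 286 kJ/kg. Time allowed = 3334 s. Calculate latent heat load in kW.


Q_lat = m * h_fg / t
Q_lat = 367 * 286 / 3334
Q_lat = 31.48 kW

31.48


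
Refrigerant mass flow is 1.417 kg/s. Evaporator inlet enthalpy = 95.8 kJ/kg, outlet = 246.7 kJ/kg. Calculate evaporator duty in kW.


dh = 246.7 - 95.8 = 150.9 kJ/kg
Q_evap = m_dot * dh = 1.417 * 150.9
Q_evap = 213.83 kW

213.83


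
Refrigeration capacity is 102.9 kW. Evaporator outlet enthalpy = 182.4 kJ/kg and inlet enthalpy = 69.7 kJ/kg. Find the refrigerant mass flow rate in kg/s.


dh = 182.4 - 69.7 = 112.7 kJ/kg
m_dot = Q / dh = 102.9 / 112.7 = 0.913 kg/s

0.913


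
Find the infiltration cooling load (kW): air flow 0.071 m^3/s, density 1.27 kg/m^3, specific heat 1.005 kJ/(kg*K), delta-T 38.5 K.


Q = V_dot * rho * cp * dT
Q = 0.071 * 1.27 * 1.005 * 38.5
Q = 3.489 kW

3.489


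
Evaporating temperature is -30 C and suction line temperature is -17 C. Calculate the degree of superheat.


Superheat = T_suction - T_evap
Superheat = -17 - (-30)
Superheat = 13 K

13


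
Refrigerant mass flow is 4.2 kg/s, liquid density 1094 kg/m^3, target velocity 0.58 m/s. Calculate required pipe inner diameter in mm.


A = m_dot / (rho * v) = 4.2 / (1094 * 0.58) = 0.0066191767 m^2
d = sqrt(4*A/pi) * 1000
d = 91.8 mm

91.8


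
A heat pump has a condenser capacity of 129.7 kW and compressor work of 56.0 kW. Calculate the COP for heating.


COP_hp = Q_cond / W
COP_hp = 129.7 / 56.0
COP_hp = 2.316

2.316


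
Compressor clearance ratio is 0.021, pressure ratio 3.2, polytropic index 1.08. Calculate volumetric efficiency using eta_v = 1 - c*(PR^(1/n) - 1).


PR^(1/n) = 3.2^(1/1.08) = 2.93583377
eta_v = 1 - 0.021 * (2.93583377 - 1)
eta_v = 0.9593

0.9593


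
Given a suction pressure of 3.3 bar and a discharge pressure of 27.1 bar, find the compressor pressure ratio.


PR = P_high / P_low
PR = 27.1 / 3.3
PR = 8.212

8.212


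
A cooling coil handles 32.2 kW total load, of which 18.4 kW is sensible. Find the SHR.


SHR = Q_sensible / Q_total
SHR = 18.4 / 32.2
SHR = 0.571

0.571


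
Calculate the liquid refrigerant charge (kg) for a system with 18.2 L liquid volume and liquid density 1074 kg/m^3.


Charge = V * rho / 1000
Charge = 18.2 * 1074 / 1000
Charge = 19.55 kg

19.55


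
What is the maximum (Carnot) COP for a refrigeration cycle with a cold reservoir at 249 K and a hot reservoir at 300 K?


dT = 300 - 249 = 51 K
COP_carnot = T_cold / dT = 249 / 51
COP_carnot = 4.882

4.882


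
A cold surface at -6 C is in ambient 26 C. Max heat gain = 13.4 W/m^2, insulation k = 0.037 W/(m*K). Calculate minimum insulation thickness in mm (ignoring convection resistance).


dT = 26 - (-6) = 32 K
thickness = k * dT / q_max * 1000
thickness = 0.037 * 32 / 13.4 * 1000
thickness = 88.4 mm

88.4


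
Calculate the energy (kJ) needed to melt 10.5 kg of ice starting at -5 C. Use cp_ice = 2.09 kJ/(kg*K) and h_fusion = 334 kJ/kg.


Sensible heat = cp * dT = 2.09 * 5 = 10.45 kJ/kg
Total per kg = 10.45 + 334 = 344.45 kJ/kg
Q = m * total = 10.5 * 344.45
Q = 3616.7 kJ

3616.7


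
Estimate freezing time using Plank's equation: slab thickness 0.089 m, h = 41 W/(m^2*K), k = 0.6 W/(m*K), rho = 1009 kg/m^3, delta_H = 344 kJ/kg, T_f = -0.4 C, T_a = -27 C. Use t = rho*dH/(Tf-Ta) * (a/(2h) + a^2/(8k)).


dT = -0.4 - (-27) = 26.6 K
term1 = a/(2h) = 0.089/(2*41) = 0.001085365854
term2 = a^2/(8k) = 0.089^2/(8*0.6) = 0.001650208333
t = rho*dH*1000/dT * (term1 + term2)
t = 1009*344*1000/26.6 * (0.001085365854 + 0.001650208333)
t = 35696 s

35696


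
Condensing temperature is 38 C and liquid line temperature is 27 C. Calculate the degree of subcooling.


Subcooling = T_cond - T_liquid
Subcooling = 38 - 27
Subcooling = 11 K

11


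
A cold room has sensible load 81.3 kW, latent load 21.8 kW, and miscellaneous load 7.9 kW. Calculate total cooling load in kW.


Q_total = Q_s + Q_l + Q_misc
Q_total = 81.3 + 21.8 + 7.9
Q_total = 111.0 kW

111.0


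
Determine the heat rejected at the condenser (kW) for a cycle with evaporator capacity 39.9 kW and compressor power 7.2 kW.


Q_cond = Q_evap + W
Q_cond = 39.9 + 7.2
Q_cond = 47.1 kW

47.1


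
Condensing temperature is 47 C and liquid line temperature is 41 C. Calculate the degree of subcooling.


Subcooling = T_cond - T_liquid
Subcooling = 47 - 41
Subcooling = 6 K

6


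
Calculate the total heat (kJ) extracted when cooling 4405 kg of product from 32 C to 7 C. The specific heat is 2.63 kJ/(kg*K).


dT = 32 - (7) = 25 K
Q = m * cp * dT = 4405 * 2.63 * 25
Q = 289629 kJ

289629


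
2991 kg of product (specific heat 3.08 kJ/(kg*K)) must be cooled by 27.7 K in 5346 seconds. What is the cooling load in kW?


Q = m * cp * dT / t
Q = 2991 * 3.08 * 27.7 / 5346
Q = 47.733 kW

47.733


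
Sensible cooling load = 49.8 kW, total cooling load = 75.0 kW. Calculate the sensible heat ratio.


SHR = Q_sensible / Q_total
SHR = 49.8 / 75.0
SHR = 0.664

0.664


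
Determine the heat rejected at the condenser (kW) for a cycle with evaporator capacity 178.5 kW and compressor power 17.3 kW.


Q_cond = Q_evap + W
Q_cond = 178.5 + 17.3
Q_cond = 195.8 kW

195.8


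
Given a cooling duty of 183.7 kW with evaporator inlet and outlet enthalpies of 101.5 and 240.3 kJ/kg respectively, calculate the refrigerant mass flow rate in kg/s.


dh = 240.3 - 101.5 = 138.8 kJ/kg
m_dot = Q / dh = 183.7 / 138.8 = 1.3235 kg/s

1.3235


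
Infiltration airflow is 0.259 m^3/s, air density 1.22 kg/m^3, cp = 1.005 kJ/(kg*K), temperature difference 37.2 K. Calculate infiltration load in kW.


Q = V_dot * rho * cp * dT
Q = 0.259 * 1.22 * 1.005 * 37.2
Q = 11.813 kW

11.813


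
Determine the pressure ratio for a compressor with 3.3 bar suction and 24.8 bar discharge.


PR = P_high / P_low
PR = 24.8 / 3.3
PR = 7.515

7.515


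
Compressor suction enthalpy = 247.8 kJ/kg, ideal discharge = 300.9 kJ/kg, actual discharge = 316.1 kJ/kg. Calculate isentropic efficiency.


dh_ideal = 300.9 - 247.8 = 53.1 kJ/kg
dh_actual = 316.1 - 247.8 = 68.3 kJ/kg
eta_s = dh_ideal / dh_actual = 53.1 / 68.3
eta_s = 0.7775

0.7775


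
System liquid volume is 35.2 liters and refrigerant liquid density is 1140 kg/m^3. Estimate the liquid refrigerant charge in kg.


Charge = V * rho / 1000
Charge = 35.2 * 1140 / 1000
Charge = 40.13 kg

40.13


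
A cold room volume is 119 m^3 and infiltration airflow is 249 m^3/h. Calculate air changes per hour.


ACH = flow / volume
ACH = 249 / 119
ACH = 2.092

2.092


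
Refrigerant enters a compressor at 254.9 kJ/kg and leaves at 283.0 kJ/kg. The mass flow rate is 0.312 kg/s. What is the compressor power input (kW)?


dh = 283.0 - 254.9 = 28.1 kJ/kg
W = m_dot * dh = 0.312 * 28.1 = 8.77 kW

8.77


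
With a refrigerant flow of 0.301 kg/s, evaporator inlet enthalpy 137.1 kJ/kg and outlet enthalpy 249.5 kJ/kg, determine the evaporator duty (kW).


dh = 249.5 - 137.1 = 112.4 kJ/kg
Q_evap = m_dot * dh = 0.301 * 112.4
Q_evap = 33.83 kW

33.83


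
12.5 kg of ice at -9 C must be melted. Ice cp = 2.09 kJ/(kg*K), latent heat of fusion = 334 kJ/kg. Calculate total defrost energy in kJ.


Sensible heat = cp * dT = 2.09 * 9 = 18.81 kJ/kg
Total per kg = 18.81 + 334 = 352.81 kJ/kg
Q = m * total = 12.5 * 352.81
Q = 4410.1 kJ

4410.1


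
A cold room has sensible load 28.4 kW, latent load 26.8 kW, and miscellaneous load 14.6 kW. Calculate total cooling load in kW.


Q_total = Q_s + Q_l + Q_misc
Q_total = 28.4 + 26.8 + 14.6
Q_total = 69.8 kW

69.8


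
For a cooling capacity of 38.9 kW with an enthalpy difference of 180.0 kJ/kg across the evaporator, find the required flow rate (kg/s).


m_dot = Q / dh
m_dot = 38.9 / 180.0
m_dot = 0.2161 kg/s

0.2161


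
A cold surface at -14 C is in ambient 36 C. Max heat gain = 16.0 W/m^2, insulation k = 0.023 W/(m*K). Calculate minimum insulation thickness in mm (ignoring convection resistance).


dT = 36 - (-14) = 50 K
thickness = k * dT / q_max * 1000
thickness = 0.023 * 50 / 16.0 * 1000
thickness = 71.9 mm

71.9


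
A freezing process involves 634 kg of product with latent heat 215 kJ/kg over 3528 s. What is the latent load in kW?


Q_lat = m * h_fg / t
Q_lat = 634 * 215 / 3528
Q_lat = 38.64 kW

38.64


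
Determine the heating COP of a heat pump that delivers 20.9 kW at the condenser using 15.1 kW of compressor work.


COP_hp = Q_cond / W
COP_hp = 20.9 / 15.1
COP_hp = 1.384

1.384


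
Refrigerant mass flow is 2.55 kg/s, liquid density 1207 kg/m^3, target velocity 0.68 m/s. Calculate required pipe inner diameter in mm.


A = m_dot / (rho * v) = 2.55 / (1207 * 0.68) = 0.003106876553 m^2
d = sqrt(4*A/pi) * 1000
d = 62.9 mm

62.9


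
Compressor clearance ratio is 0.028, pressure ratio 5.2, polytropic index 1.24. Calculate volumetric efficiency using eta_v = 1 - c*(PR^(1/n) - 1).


PR^(1/n) = 5.2^(1/1.24) = 3.77939297
eta_v = 1 - 0.028 * (3.77939297 - 1)
eta_v = 0.9222

0.9222


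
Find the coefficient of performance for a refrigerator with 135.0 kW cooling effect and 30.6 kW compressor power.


COP = Q_evap / W
COP = 135.0 / 30.6
COP = 4.412

4.412


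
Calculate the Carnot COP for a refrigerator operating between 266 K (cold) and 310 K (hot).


dT = 310 - 266 = 44 K
COP_carnot = T_cold / dT = 266 / 44
COP_carnot = 6.045

6.045


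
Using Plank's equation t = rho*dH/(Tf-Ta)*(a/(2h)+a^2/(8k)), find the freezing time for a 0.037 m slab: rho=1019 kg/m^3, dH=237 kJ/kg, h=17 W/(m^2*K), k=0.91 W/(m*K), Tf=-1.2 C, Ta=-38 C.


dT = -1.2 - (-38) = 36.8 K
term1 = a/(2h) = 0.037/(2*17) = 0.001088235294
term2 = a^2/(8k) = 0.037^2/(8*0.91) = 0.0001880494505
t = rho*dH*1000/dT * (term1 + term2)
t = 1019*237*1000/36.8 * (0.001088235294 + 0.0001880494505)
t = 8376 s

8376


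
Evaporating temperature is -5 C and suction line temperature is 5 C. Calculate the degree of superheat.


Superheat = T_suction - T_evap
Superheat = 5 - (-5)
Superheat = 10 K

10


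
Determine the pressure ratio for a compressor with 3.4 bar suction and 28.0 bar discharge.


PR = P_high / P_low
PR = 28.0 / 3.4
PR = 8.235

8.235


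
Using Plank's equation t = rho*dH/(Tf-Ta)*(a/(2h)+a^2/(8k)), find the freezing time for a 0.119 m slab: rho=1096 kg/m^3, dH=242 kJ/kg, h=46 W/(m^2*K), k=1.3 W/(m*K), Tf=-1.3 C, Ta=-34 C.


dT = -1.3 - (-34) = 32.7 K
term1 = a/(2h) = 0.119/(2*46) = 0.001293478261
term2 = a^2/(8k) = 0.119^2/(8*1.3) = 0.001361634615
t = rho*dH*1000/dT * (term1 + term2)
t = 1096*242*1000/32.7 * (0.001293478261 + 0.001361634615)
t = 21536 s

21536


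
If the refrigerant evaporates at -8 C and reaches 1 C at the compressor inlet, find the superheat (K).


Superheat = T_suction - T_evap
Superheat = 1 - (-8)
Superheat = 9 K

9


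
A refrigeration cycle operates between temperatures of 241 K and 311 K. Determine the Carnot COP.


dT = 311 - 241 = 70 K
COP_carnot = T_cold / dT = 241 / 70
COP_carnot = 3.443

3.443


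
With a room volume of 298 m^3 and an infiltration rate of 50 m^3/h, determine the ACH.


ACH = flow / volume
ACH = 50 / 298
ACH = 0.168

0.168


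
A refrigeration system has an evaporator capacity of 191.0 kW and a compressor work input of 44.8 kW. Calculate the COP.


COP = Q_evap / W
COP = 191.0 / 44.8
COP = 4.263

4.263


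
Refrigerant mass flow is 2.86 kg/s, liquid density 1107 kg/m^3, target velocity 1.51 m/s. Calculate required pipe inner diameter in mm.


A = m_dot / (rho * v) = 2.86 / (1107 * 1.51) = 0.001710966337 m^2
d = sqrt(4*A/pi) * 1000
d = 46.7 mm

46.7


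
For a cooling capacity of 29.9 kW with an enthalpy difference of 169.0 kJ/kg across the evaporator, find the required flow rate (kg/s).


m_dot = Q / dh
m_dot = 29.9 / 169.0
m_dot = 0.1769 kg/s

0.1769


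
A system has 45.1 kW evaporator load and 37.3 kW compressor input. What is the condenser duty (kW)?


Q_cond = Q_evap + W
Q_cond = 45.1 + 37.3
Q_cond = 82.4 kW

82.4


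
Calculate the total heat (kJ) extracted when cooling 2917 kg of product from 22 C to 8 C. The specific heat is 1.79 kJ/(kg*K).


dT = 22 - (8) = 14 K
Q = m * cp * dT = 2917 * 1.79 * 14
Q = 73100 kJ

73100


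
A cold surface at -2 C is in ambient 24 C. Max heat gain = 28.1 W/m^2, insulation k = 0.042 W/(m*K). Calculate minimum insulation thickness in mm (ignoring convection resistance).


dT = 24 - (-2) = 26 K
thickness = k * dT / q_max * 1000
thickness = 0.042 * 26 / 28.1 * 1000
thickness = 38.9 mm

38.9


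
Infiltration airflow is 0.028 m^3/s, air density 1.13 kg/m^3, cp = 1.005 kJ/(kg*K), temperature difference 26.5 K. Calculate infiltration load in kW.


Q = V_dot * rho * cp * dT
Q = 0.028 * 1.13 * 1.005 * 26.5
Q = 0.843 kW

0.843


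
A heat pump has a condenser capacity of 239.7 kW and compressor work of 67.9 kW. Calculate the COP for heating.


COP_hp = Q_cond / W
COP_hp = 239.7 / 67.9
COP_hp = 3.53

3.53


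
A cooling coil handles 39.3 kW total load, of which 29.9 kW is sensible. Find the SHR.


SHR = Q_sensible / Q_total
SHR = 29.9 / 39.3
SHR = 0.761

0.761


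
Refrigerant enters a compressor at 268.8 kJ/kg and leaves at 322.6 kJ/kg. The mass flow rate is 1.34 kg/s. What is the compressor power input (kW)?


dh = 322.6 - 268.8 = 53.8 kJ/kg
W = m_dot * dh = 1.34 * 53.8 = 72.09 kW

72.09


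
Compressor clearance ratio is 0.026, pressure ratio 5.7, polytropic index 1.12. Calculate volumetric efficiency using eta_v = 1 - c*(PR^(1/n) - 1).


PR^(1/n) = 5.7^(1/1.12) = 4.73029541
eta_v = 1 - 0.026 * (4.73029541 - 1)
eta_v = 0.903

0.903


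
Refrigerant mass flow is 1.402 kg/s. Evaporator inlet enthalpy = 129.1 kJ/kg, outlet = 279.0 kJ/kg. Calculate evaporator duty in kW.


dh = 279.0 - 129.1 = 149.9 kJ/kg
Q_evap = m_dot * dh = 1.402 * 149.9
Q_evap = 210.16 kW

210.16


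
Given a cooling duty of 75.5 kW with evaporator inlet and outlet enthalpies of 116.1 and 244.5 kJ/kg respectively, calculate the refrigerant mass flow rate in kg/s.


dh = 244.5 - 116.1 = 128.4 kJ/kg
m_dot = Q / dh = 75.5 / 128.4 = 0.588 kg/s

0.588


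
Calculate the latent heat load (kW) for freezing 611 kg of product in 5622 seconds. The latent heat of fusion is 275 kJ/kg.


Q_lat = m * h_fg / t
Q_lat = 611 * 275 / 5622
Q_lat = 29.89 kW

29.89


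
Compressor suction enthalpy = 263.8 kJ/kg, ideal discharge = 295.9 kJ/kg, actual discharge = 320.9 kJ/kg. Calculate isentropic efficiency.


dh_ideal = 295.9 - 263.8 = 32.1 kJ/kg
dh_actual = 320.9 - 263.8 = 57.1 kJ/kg
eta_s = dh_ideal / dh_actual = 32.1 / 57.1
eta_s = 0.5622

0.5622


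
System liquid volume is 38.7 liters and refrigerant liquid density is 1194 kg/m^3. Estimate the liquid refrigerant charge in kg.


Charge = V * rho / 1000
Charge = 38.7 * 1194 / 1000
Charge = 46.21 kg

46.21


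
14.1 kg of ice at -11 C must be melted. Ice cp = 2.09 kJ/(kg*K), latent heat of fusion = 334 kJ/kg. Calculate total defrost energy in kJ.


Sensible heat = cp * dT = 2.09 * 11 = 22.99 kJ/kg
Total per kg = 22.99 + 334 = 356.99 kJ/kg
Q = m * total = 14.1 * 356.99
Q = 5033.6 kJ

5033.6


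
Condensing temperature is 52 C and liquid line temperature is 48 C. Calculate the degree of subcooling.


Subcooling = T_cond - T_liquid
Subcooling = 52 - 48
Subcooling = 4 K

4
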